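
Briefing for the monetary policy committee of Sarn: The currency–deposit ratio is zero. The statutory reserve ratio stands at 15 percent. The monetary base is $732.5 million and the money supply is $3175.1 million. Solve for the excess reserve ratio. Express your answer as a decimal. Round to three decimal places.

Using m = M/MB = 3175.1/732.5 ≈ 4.334608. Since m = (1 + c)/(c + rr + e), the denominator satisfies c + rr + e = (1 + c)/m = (1 + 0) / 4.334608 ≈ 0.230701.
With c = 0 and rr = 0.15, the excess reserve ratio is 0.230701 − 0 − 0.15 = 0.080701.

0.081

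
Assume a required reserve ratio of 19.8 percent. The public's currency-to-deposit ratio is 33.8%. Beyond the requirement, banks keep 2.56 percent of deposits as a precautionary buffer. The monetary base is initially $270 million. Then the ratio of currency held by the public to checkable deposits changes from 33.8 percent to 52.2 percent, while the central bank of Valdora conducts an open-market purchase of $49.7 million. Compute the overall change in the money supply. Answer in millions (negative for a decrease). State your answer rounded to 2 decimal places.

$9.34 million

Before: m₁ = (1 + 0.338) / (0.198 + 0.0256 + 0.338) ≈ 2.382479, MB₁ = 270, so M₁ = 2.382479 × 270 ≈ 643.2693 million.
After: m₂ = (1 + 0.522) / (0.198 + 0.0256 + 0.522) ≈ 2.041309, MB₂ = 270 + 49.7 = 319.7, so M₂ = 2.041309 × 319.7 ≈ 652.6065 million.
ΔM = M₂ − M₁ = 652.6065 − 643.2693 = 9.3372 million.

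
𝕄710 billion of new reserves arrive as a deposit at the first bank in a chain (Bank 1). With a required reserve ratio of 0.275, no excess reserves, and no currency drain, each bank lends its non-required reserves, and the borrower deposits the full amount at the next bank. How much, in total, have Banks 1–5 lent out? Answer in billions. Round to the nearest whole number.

𝕄1497 billion

Bank i lends (1 − rr)^i of the original deposit: Bank 1 lends 710·0.7250 = 514.7500, Bank 2 lends 710·0.7250² ≈ 373.1937, and so on.
Summing a geometric series: total = 710·[0.7250·(1 − 0.7250^5) / (1 − 0.7250)] ≈ 1496.8852 billion.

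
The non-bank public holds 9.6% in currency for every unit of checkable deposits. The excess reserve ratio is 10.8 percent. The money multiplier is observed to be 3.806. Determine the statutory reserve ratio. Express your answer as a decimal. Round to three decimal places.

Using m = 3.806. Since m = (1 + c)/(c + rr + e), the denominator satisfies c + rr + e = (1 + c)/m = (1 + 0.096) / 3.806 ≈ 0.287966.
With c = 0.096 and e = 0.108, the statutory reserve ratio is 0.287966 − 0.096 − 0.108 = 0.083966.

0.084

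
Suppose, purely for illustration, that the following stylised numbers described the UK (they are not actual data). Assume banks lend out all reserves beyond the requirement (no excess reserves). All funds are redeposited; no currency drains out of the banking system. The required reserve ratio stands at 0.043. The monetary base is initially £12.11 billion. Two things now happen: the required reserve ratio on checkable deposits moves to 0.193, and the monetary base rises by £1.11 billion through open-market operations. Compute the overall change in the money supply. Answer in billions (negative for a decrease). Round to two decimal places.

Before: m₁ = 1 / (0.043) ≈ 23.25581, MB₁ = 12.11, so M₁ = 23.25581 × 12.11 ≈ 281.6279 billion.
After: m₂ = 1 / (0.193) ≈ 5.18135, MB₂ = 12.11 + 1.11 = 13.22, so M₂ = 5.18135 × 13.22 ≈ 68.4974 billion.
ΔM = M₂ − M₁ = 68.4974 − 281.6279 = -213.1305 billion.

-213.13 billion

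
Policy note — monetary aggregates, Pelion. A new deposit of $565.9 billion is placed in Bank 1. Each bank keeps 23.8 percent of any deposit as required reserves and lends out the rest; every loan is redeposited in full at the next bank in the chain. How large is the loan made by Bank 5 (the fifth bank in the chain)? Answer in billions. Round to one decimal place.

$145.4 billion

Each bank lends a fraction (1 − rr) = 0.7620 of the deposit it receives, so Bank 5 receives 565.9·0.7620^4 and lends 565.9·0.7620^5 ≈ 145.3833 billion.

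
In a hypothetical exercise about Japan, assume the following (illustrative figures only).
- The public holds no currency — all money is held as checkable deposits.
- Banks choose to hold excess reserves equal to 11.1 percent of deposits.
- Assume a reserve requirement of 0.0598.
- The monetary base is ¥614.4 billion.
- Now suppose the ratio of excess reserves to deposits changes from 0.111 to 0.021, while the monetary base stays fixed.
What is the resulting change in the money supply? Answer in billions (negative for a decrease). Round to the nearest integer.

Initially m₁ = 1 / (0.0598 + 0.111) ≈ 5.8548, so M₁ = 5.8548 × 614.4 ≈ 3597.1891 billion.
After the change m₂ = 1 / (0.0598 + 0.021) ≈ 12.3762, so M₂ = 12.3762 × 614.4 ≈ 7603.9373 billion.
ΔM = M₂ − M₁ = 7603.9373 − 3597.1891 = 4006.7482 billion.

¥4007 billion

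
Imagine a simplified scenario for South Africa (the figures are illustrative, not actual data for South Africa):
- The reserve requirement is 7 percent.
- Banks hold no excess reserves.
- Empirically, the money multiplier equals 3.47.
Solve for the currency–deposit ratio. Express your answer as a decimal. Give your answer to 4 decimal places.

0.3065

Using m = 3.47. From m = (1 + c)/(c + rr + e), rearranging gives 1 + c = m·(c + rr + e), so c·(1 − m) = m·(rr + e) − 1.
Hence c = [m·(rr + e) − 1]/(1 − m) = [3.47 × (0.07 + 0) − 1] / (1 − 3.47) ≈ 0.306518.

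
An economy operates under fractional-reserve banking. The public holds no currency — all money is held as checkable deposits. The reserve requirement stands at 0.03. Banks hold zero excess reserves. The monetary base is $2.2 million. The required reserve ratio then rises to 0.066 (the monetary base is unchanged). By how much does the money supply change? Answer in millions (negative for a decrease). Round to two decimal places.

Initially m₁ = 1 / (0.03) ≈ 33.3333, so M₁ = 33.3333 × 2.2 ≈ 73.3333 million.
After the change m₂ = 1 / (0.066) ≈ 15.1515, so M₂ = 15.1515 × 2.2 = 33.3333 million.
ΔM = M₂ − M₁ = 33.3333 − 73.3333 = -40 million.

-40.00 million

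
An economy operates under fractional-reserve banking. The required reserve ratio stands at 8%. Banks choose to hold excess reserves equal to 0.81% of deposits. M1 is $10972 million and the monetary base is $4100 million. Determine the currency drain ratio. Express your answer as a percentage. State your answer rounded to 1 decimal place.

45.6%

Using m = M/MB = 10972/4100 ≈ 2.676098. From m = (1 + c)/(c + rr + e), rearranging gives 1 + c = m·(c + rr + e), so c·(1 − m) = m·(rr + e) − 1.
Hence c = [m·(rr + e) − 1]/(1 − m) = [2.676098 × (0.08 + 0.0081) − 1] / (1 − 2.676098) ≈ 0.455961.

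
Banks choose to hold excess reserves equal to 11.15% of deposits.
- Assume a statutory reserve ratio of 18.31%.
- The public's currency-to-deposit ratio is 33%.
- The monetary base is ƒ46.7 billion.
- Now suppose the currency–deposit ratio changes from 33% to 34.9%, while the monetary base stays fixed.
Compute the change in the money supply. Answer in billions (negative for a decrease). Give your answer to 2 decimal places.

Initially m₁ = (1 + 0.33) / (0.1831 + 0.1115 + 0.33) ≈ 2.12936, so M₁ = 2.12936 × 46.7 ≈ 99.4411 billion.
After the change m₂ = (1 + 0.349) / (0.1831 + 0.1115 + 0.349) ≈ 2.09602, so M₂ = 2.09602 × 46.7 ≈ 97.8841 billion.
ΔM = M₂ − M₁ = 97.8841 − 99.4411 = -1.557 billion.

-1.56 billion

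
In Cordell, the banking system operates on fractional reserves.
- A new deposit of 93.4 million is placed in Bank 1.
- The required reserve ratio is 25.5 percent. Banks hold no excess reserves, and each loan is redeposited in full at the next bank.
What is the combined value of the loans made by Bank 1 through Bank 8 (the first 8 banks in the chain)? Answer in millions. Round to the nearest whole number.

247 million

Bank i lends (1 − rr)^i of the original deposit: Bank 1 lends 93.4·0.7450 = 69.5830, Bank 2 lends 93.4·0.7450² ≈ 51.8393, and so on.
Summing a geometric series: total = 93.4·[0.7450·(1 − 0.7450^8) / (1 − 0.7450)] ≈ 246.9797 million.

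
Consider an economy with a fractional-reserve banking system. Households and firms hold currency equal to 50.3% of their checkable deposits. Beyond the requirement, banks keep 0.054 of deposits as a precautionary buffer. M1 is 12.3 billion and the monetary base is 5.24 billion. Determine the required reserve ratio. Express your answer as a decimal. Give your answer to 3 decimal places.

0.083

Using m = M/MB = 12.3/5.24 ≈ 2.347328. Since m = (1 + c)/(c + rr + e), the denominator satisfies c + rr + e = (1 + c)/m = (1 + 0.503) / 2.347328 ≈ 0.640303.
With c = 0.503 and e = 0.054, the required reserve ratio is 0.640303 − 0.503 − 0.054 = 0.083303.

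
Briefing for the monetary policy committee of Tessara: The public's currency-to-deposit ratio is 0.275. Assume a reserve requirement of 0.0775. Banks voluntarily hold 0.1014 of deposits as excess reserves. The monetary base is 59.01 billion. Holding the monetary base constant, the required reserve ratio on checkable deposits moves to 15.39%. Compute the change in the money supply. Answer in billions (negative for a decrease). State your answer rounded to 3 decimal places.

-23.881 billion

Initially m₁ = (1 + 0.275) / (0.0775 + 0.1014 + 0.275) ≈ 2.808989, so M₁ = 2.808989 × 59.01 ≈ 165.7584 billion.
After the change m₂ = (1 + 0.275) / (0.1539 + 0.1014 + 0.275) ≈ 2.404299, so M₂ = 2.404299 × 59.01 ≈ 141.8777 billion.
ΔM = M₂ − M₁ = 141.8777 − 165.7584 = -23.8807 billion.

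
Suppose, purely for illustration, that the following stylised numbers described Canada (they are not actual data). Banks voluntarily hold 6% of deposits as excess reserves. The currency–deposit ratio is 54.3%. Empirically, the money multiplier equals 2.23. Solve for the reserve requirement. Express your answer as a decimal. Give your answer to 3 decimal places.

Using m = 2.23. Since m = (1 + c)/(c + rr + e), the denominator satisfies c + rr + e = (1 + c)/m = (1 + 0.543) / 2.23 ≈ 0.691928.
With c = 0.543 and e = 0.06, the reserve requirement is 0.691928 − 0.543 − 0.06 = 0.088928.

0.089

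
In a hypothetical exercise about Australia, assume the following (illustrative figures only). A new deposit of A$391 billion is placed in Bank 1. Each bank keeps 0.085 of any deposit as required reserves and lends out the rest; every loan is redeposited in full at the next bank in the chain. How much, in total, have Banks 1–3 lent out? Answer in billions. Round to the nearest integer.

Bank i lends (1 − rr)^i of the original deposit: Bank 1 lends 391·0.9150 = 357.7650, Bank 2 lends 391·0.9150² ≈ 327.3550, and so on.
Summing a geometric series: total = 391·[0.9150·(1 − 0.9150^3) / (1 − 0.9150)] ≈ 984.6498 billion.

A$985 billion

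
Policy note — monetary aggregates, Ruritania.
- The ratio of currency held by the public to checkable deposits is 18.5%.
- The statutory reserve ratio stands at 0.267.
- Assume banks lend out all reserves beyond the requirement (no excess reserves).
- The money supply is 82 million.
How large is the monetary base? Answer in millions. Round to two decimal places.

31.28 million

The money multiplier is m = (1 + c) / (rr + c) = (1 + 0.185) / (0.267 + 0.185) ≈ 2.62168.
MB = M / m = 82 / 2.62168 ≈ 31.2777 million.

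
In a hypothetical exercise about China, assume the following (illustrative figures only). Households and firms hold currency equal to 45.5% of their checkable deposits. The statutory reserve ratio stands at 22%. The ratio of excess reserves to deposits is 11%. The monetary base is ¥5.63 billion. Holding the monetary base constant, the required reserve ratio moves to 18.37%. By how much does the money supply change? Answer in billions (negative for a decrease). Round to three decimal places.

¥0.506 billion

Initially m₁ = (1 + 0.455) / (0.22 + 0.11 + 0.455) ≈ 1.85350, so M₁ = 1.85350 × 5.63 ≈ 10.4352 billion.
After the change m₂ = (1 + 0.455) / (0.1837 + 0.11 + 0.455) ≈ 1.94337, so M₂ = 1.94337 × 5.63 ≈ 10.9412 billion.
ΔM = M₂ − M₁ = 10.9412 − 10.4352 = 0.506 billion.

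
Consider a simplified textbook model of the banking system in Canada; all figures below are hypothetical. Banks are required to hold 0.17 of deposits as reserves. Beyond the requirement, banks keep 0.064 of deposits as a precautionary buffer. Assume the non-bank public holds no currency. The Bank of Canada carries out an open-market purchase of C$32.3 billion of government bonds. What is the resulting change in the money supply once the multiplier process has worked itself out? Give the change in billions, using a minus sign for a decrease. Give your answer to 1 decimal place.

C$138.0 billion

The money multiplier is m = 1 / (rr + e) = 1 / (0.17 + 0.064) ≈ 4.2735.
The purchase adds 32.3 billion of base, so ΔM = m × ΔMB = 4.2735 × (+32.3) ≈ 138.0341 billion.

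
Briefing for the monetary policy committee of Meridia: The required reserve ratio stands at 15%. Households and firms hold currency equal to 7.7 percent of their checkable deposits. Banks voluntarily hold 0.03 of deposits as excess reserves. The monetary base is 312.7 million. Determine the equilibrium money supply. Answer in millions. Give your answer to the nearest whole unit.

The money multiplier is m = (1 + c) / (rr + e + c) = (1 + 0.077) / (0.15 + 0.03 + 0.077) ≈ 4.1907.
So M = m × MB = 4.1907 × 312.7 ≈ 1310.4319 million.

1310 million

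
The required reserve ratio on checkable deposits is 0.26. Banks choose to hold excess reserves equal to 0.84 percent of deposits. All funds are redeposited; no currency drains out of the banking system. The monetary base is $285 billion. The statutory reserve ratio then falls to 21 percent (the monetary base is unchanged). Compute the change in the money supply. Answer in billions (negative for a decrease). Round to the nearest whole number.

$243 billion

Initially m₁ = 1 / (0.26 + 0.0084) ≈ 3.7258, so M₁ = 3.7258 × 285 = 1061.853 billion.
After the change m₂ = 1 / (0.21 + 0.0084) ≈ 4.5788, so M₂ = 4.5788 × 285 = 1304.958 billion.
ΔM = M₂ − M₁ = 1304.958 − 1061.853 = 243.105 billion.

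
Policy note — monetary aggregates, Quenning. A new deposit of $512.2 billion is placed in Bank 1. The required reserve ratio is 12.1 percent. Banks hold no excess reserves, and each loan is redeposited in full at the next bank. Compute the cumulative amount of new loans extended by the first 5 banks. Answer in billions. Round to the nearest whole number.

Bank i lends (1 − rr)^i of the original deposit: Bank 1 lends 512.2·0.8790 = 450.2238, Bank 2 lends 512.2·0.8790² ≈ 395.7467, and so on.
Summing a geometric series: total = 512.2·[0.8790·(1 − 0.8790^5) / (1 − 0.8790)] ≈ 1768.3740 billion.

$1768 billion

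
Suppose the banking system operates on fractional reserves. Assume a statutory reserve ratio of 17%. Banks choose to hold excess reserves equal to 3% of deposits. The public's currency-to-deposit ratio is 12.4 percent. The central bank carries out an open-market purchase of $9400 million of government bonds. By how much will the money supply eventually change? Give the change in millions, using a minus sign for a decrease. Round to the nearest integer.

$32610 million

The money multiplier is m = (1 + c) / (rr + e + c) = (1 + 0.124) / (0.17 + 0.03 + 0.124) ≈ 3.46914.
The purchase adds 9400 million of base, so ΔM = m × ΔMB = 3.46914 × (+9400) = 32609.916 million.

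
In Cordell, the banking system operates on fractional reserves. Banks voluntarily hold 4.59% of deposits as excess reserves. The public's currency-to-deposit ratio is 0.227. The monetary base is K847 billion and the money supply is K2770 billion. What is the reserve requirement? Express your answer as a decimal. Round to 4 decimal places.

0.1023

Using m = M/MB = 2770/847 ≈ 3.270366. Since m = (1 + c)/(c + rr + e), the denominator satisfies c + rr + e = (1 + c)/m = (1 + 0.227) / 3.270366 ≈ 0.375187.
With c = 0.227 and e = 0.0459, the reserve requirement is 0.375187 − 0.227 − 0.0459 = 0.102287.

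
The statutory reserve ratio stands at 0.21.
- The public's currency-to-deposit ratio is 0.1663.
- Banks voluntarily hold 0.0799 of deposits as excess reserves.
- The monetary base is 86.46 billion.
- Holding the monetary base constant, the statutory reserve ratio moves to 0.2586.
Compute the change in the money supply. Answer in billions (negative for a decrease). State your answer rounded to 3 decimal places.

-21.281 billion

Initially m₁ = (1 + 0.1663) / (0.21 + 0.0799 + 0.1663) ≈ 2.556554, so M₁ = 2.556554 × 86.46 ≈ 221.0397 billion.
After the change m₂ = (1 + 0.1663) / (0.2586 + 0.0799 + 0.1663) ≈ 2.310420, so M₂ = 2.310420 × 86.46 ≈ 199.7589 billion.
ΔM = M₂ − M₁ = 199.7589 − 221.0397 = -21.2808 billion.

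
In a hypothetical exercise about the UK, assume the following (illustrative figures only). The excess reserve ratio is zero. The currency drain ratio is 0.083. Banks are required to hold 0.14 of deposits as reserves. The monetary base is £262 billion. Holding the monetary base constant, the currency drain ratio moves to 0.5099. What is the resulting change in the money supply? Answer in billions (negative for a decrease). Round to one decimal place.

-663.7 billion

Initially m₁ = (1 + 0.083) / (0.14 + 0.083) ≈ 4.85650, so M₁ = 4.85650 × 262 = 1272.403 billion.
After the change m₂ = (1 + 0.5099) / (0.14 + 0.5099) ≈ 2.32328, so M₂ = 2.32328 × 262 ≈ 608.6994 billion.
ΔM = M₂ − M₁ = 608.6994 − 1272.403 = -663.7036 billion.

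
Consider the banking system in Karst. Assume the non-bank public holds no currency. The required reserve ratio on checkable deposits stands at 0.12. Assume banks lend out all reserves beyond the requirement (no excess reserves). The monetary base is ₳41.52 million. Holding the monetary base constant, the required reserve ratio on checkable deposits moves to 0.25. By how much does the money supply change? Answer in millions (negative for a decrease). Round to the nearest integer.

Initially m₁ = 1 / (0.12) ≈ 8.3333, so M₁ = 8.3333 × 41.52 ≈ 345.9986 million.
After the change m₂ = 1 / (0.25) = 4, so M₂ = 4 × 41.52 = 166.08 million.
ΔM = M₂ − M₁ = 166.08 − 345.9986 = -179.9186 million.

-180 million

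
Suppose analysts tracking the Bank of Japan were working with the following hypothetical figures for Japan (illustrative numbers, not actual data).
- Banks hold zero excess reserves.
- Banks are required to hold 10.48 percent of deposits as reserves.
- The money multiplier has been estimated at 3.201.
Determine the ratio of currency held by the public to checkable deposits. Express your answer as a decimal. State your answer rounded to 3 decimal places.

0.302

Using m = 3.201. From m = (1 + c)/(c + rr + e), rearranging gives 1 + c = m·(c + rr + e), so c·(1 − m) = m·(rr + e) − 1.
Hence c = [m·(rr + e) − 1]/(1 − m) = [3.201 × (0.1048 + 0) − 1] / (1 − 3.201) ≈ 0.301924.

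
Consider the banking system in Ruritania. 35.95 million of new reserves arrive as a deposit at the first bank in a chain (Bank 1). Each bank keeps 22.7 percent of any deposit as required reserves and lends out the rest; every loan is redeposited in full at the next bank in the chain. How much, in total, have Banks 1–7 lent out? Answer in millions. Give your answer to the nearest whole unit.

102 million

Bank i lends (1 − rr)^i of the original deposit: Bank 1 lends 35.95·0.7730 ≈ 27.7894, Bank 2 lends 35.95·0.7730² ≈ 21.4812, and so on.
Summing a geometric series: total = 35.95·[0.7730·(1 − 0.7730^7) / (1 − 0.7730)] ≈ 102.2313 million.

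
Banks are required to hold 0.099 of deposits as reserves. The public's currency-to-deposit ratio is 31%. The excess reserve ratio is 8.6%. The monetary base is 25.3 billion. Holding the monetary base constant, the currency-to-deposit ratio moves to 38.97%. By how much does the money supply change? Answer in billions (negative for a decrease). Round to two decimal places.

-5.78 billion

Initially m₁ = (1 + 0.31) / (0.099 + 0.086 + 0.31) ≈ 2.64646, so M₁ = 2.64646 × 25.3 ≈ 66.9554 billion.
After the change m₂ = (1 + 0.3897) / (0.099 + 0.086 + 0.3897) ≈ 2.41813, so M₂ = 2.41813 × 25.3 ≈ 61.1787 billion.
ΔM = M₂ − M₁ = 61.1787 − 66.9554 = -5.7767 billion.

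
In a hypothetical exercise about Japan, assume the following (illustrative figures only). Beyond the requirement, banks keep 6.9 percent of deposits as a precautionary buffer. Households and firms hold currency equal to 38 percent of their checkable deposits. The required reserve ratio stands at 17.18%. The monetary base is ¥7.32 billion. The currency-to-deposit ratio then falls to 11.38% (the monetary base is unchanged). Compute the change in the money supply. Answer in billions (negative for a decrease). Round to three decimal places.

¥6.720 billion

Initially m₁ = (1 + 0.38) / (0.1718 + 0.069 + 0.38) ≈ 2.22294, so M₁ = 2.22294 × 7.32 ≈ 16.2719 billion.
After the change m₂ = (1 + 0.1138) / (0.1718 + 0.069 + 0.1138) ≈ 3.14100, so M₂ = 3.14100 × 7.32 ≈ 22.9921 billion.
ΔM = M₂ − M₁ = 22.9921 − 16.2719 = 6.7202 billion.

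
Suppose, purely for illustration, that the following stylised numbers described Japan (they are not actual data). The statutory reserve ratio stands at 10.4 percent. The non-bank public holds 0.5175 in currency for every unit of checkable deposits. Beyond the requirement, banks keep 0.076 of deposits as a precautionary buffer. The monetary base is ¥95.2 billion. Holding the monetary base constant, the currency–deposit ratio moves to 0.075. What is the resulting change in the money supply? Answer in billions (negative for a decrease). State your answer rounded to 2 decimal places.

¥194.21 billion

Initially m₁ = (1 + 0.5175) / (0.104 + 0.076 + 0.5175) ≈ 2.17563, so M₁ = 2.17563 × 95.2 ≈ 207.12 billion.
After the change m₂ = (1 + 0.075) / (0.104 + 0.076 + 0.075) ≈ 4.21569, so M₂ = 4.21569 × 95.2 ≈ 401.3337 billion.
ΔM = M₂ − M₁ = 401.3337 − 207.12 = 194.2137 billion.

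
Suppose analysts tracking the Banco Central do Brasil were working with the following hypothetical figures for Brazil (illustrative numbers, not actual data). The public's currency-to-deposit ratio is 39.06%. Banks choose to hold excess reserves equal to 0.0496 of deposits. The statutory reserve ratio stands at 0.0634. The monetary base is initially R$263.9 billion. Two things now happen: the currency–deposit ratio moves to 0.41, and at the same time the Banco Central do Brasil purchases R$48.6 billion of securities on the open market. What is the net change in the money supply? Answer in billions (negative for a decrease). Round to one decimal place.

Before: m₁ = (1 + 0.3906) / (0.0634 + 0.0496 + 0.3906) ≈ 2.76132, MB₁ = 263.9, so M₁ = 2.76132 × 263.9 ≈ 728.7123 billion.
After: m₂ = (1 + 0.41) / (0.0634 + 0.0496 + 0.41) ≈ 2.69598, MB₂ = 263.9 + 48.6 = 312.5, so M₂ = 2.69598 × 312.5 ≈ 842.4937 billion.
ΔM = M₂ − M₁ = 842.4937 − 728.7123 = 113.7814 billion.

R$113.8 billion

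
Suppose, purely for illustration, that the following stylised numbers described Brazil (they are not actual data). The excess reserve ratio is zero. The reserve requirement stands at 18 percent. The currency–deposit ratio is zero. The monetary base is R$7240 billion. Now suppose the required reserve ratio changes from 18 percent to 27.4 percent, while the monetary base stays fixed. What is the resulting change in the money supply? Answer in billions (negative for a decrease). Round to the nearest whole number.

-13799 billion

Initially m₁ = 1 / (0.18) ≈ 5.55556, so M₁ = 5.55556 × 7240 = 40222.2544 billion.
After the change m₂ = 1 / (0.274) ≈ 3.64964, so M₂ = 3.64964 × 7240 = 26423.3936 billion.
ΔM = M₂ − M₁ = 26423.3936 − 40222.2544 = -13798.8608 billion.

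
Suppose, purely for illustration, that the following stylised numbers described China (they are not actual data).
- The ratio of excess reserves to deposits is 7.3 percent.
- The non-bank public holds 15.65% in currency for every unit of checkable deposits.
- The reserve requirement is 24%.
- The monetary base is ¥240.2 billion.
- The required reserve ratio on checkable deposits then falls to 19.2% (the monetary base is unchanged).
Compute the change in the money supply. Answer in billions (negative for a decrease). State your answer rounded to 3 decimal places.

Initially m₁ = (1 + 0.1565) / (0.24 + 0.073 + 0.1565) ≈ 2.4632588, so M₁ = 2.4632588 × 240.2 ≈ 591.6748 billion.
After the change m₂ = (1 + 0.1565) / (0.192 + 0.073 + 0.1565) ≈ 2.7437722, so M₂ = 2.7437722 × 240.2 ≈ 659.0541 billion.
ΔM = M₂ − M₁ = 659.0541 − 591.6748 = 67.3793 billion.

¥67.379 billion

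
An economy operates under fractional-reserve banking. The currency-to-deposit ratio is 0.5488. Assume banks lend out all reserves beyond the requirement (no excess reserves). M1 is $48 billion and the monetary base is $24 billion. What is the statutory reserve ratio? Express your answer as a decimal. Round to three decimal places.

0.226

Using m = M/MB = 48/24 = 2.000000. Since m = (1 + c)/(c + rr + e), the denominator satisfies c + rr + e = (1 + c)/m = (1 + 0.5488) / 2.000000 = 0.774400.
With c = 0.5488 and e = 0, the statutory reserve ratio is 0.774400 − 0.5488 − 0 = 0.2256.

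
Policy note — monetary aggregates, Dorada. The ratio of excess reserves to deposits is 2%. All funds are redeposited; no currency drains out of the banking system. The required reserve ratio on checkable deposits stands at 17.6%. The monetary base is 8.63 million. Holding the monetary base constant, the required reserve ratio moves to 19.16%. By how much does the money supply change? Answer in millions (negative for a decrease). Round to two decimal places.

Initially m₁ = 1 / (0.176 + 0.02) ≈ 5.1020, so M₁ = 5.1020 × 8.63 ≈ 44.0303 million.
After the change m₂ = 1 / (0.1916 + 0.02) ≈ 4.7259, so M₂ = 4.7259 × 8.63 ≈ 40.7845 million.
ΔM = M₂ − M₁ = 40.7845 − 44.0303 = -3.2458 million.

-3.25 million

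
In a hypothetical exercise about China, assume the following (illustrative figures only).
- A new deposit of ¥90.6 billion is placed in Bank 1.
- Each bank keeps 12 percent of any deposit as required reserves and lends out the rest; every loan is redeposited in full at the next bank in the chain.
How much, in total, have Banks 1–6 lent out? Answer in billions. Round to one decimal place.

¥355.8 billion

Bank i lends (1 − rr)^i of the original deposit: Bank 1 lends 90.6·0.8800 = 79.7280, Bank 2 lends 90.6·0.8800² ≈ 70.1606, and so on.
Summing a geometric series: total = 90.6·[0.8800·(1 − 0.8800^6) / (1 − 0.8800)] ≈ 355.8499 billion.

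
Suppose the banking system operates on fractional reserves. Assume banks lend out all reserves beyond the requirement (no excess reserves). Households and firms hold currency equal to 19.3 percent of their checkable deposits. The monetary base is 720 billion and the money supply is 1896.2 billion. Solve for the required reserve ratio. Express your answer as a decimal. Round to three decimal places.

0.260

Using m = M/MB = 1896.2/720 ≈ 2.633611. Since m = (1 + c)/(c + rr + e), the denominator satisfies c + rr + e = (1 + c)/m = (1 + 0.193) / 2.633611 ≈ 0.452990.
With c = 0.193 and e = 0, the required reserve ratio is 0.452990 − 0.193 − 0 = 0.25999.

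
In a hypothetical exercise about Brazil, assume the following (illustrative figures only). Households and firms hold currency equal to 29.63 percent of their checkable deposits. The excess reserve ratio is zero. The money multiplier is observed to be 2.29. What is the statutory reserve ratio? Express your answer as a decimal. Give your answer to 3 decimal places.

Using m = 2.29. Since m = (1 + c)/(c + rr + e), the denominator satisfies c + rr + e = (1 + c)/m = (1 + 0.2963) / 2.29 ≈ 0.566070.
With c = 0.2963 and e = 0, the statutory reserve ratio is 0.566070 − 0.2963 − 0 = 0.26977.

0.270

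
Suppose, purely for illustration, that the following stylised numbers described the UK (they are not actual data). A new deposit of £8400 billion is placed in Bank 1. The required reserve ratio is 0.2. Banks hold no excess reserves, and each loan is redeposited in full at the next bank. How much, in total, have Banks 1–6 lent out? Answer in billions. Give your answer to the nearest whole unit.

Bank i lends (1 − rr)^i of the original deposit: Bank 1 lends 8400·0.8000 = 6720.0000, Bank 2 lends 8400·0.8000² = 5376.0000, and so on.
Summing a geometric series: total = 8400·[0.8000·(1 − 0.8000^6) / (1 − 0.8000)] = 24791.9616 billion.

£24792 billion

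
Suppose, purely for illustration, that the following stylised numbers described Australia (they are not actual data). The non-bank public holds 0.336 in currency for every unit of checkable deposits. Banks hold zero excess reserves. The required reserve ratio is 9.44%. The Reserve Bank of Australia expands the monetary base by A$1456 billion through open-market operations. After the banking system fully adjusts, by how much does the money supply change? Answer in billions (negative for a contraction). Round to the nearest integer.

The money multiplier is m = (1 + c) / (rr + c) = (1 + 0.336) / (0.0944 + 0.336) ≈ 3.10409.
The purchase adds 1456 billion of base, so ΔM = m × ΔMB = 3.10409 × (+1456) ≈ 4519.555 billion.

A$4520 billion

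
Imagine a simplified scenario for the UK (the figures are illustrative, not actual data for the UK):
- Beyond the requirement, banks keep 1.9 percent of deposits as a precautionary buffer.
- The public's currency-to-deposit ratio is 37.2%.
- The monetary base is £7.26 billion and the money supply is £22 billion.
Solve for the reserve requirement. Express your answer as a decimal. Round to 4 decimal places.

0.0618

Using m = M/MB = 22/7.26 ≈ 3.030303. Since m = (1 + c)/(c + rr + e), the denominator satisfies c + rr + e = (1 + c)/m = (1 + 0.372) / 3.030303 ≈ 0.452760.
With c = 0.372 and e = 0.019, the reserve requirement is 0.452760 − 0.372 − 0.019 = 0.06176.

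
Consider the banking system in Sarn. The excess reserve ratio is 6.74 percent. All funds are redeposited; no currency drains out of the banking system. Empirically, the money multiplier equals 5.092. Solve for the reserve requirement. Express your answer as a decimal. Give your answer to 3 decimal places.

Using m = 5.092. Since m = (1 + c)/(c + rr + e), the denominator satisfies c + rr + e = (1 + c)/m = (1 + 0) / 5.092 ≈ 0.196386.
With c = 0 and e = 0.0674, the reserve requirement is 0.196386 − 0 − 0.0674 = 0.128986.

0.129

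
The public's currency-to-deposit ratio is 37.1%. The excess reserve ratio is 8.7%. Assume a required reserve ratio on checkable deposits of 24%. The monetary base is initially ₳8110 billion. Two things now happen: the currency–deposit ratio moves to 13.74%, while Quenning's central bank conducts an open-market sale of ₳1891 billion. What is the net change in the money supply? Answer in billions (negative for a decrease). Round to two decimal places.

-698.07 billion

Before: m₁ = (1 + 0.371) / (0.24 + 0.087 + 0.371) ≈ 1.9641834, MB₁ = 8110, so M₁ = 1.9641834 × 8110 ≈ 15929.5274 billion.
After: m₂ = (1 + 0.1374) / (0.24 + 0.087 + 0.1374) ≈ 2.4491817, MB₂ = 8110 − 1891 = 6219, so M₂ = 2.4491817 × 6219 ≈ 15231.461 billion.
ΔM = M₂ − M₁ = 15231.461 − 15929.5274 = -698.0664 billion.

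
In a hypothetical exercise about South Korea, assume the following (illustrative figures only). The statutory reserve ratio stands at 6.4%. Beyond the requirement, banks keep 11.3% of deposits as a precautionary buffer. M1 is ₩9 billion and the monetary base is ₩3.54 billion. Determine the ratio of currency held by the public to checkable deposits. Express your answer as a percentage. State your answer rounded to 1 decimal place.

35.7%

Using m = M/MB = 9/3.54 ≈ 2.542373. From m = (1 + c)/(c + rr + e), rearranging gives 1 + c = m·(c + rr + e), so c·(1 − m) = m·(rr + e) − 1.
Hence c = [m·(rr + e) − 1]/(1 − m) = [2.542373 × (0.064 + 0.113) − 1] / (1 − 2.542373) ≈ 0.356593.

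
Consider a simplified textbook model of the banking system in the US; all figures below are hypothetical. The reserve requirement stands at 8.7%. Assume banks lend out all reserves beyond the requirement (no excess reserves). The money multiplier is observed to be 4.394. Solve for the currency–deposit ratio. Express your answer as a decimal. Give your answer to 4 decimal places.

0.1820

Using m = 4.394. From m = (1 + c)/(c + rr + e), rearranging gives 1 + c = m·(c + rr + e), so c·(1 − m) = m·(rr + e) − 1.
Hence c = [m·(rr + e) − 1]/(1 − m) = [4.394 × (0.087 + 0) − 1] / (1 − 4.394) ≈ 0.182004.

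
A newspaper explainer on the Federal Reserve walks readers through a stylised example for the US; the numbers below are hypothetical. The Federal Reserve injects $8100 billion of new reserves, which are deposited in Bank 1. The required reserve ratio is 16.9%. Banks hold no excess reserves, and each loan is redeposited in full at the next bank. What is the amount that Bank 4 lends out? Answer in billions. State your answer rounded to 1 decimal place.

Each bank lends a fraction (1 − rr) = 0.8310 of the deposit it receives, so Bank 4 receives 8100·0.8310^3 and lends 8100·0.8310^4 ≈ 3862.6834 billion.

$3862.7 billion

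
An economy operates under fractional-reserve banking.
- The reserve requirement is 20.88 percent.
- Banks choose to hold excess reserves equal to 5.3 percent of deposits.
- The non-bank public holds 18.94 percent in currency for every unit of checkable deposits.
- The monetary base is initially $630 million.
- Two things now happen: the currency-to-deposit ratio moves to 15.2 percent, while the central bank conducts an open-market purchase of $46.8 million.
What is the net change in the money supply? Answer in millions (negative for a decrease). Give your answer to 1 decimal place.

$223.4 million

Before: m₁ = (1 + 0.1894) / (0.2088 + 0.053 + 0.1894) ≈ 2.63608, MB₁ = 630, so M₁ = 2.63608 × 630 = 1660.7304 million.
After: m₂ = (1 + 0.152) / (0.2088 + 0.053 + 0.152) ≈ 2.78395, MB₂ = 630 + 46.8 = 676.8, so M₂ = 2.78395 × 676.8 ≈ 1884.1774 million.
ΔM = M₂ − M₁ = 1884.1774 − 1660.7304 = 223.447 million.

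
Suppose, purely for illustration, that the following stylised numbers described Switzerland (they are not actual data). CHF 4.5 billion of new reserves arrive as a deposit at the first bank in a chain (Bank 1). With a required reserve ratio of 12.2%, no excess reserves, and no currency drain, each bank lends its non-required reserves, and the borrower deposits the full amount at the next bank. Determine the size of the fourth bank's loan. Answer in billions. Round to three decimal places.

Each bank lends a fraction (1 − rr) = 0.8780 of the deposit it receives, so Bank 4 receives 4.5·0.8780^3 and lends 4.5·0.8780^4 ≈ 2.6742 billion.

CHF 2.674 billion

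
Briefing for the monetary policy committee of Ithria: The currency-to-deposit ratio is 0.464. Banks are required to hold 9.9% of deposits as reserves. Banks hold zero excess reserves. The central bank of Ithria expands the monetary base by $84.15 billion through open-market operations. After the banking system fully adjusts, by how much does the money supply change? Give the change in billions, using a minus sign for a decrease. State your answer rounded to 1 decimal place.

The money multiplier is m = (1 + c) / (rr + c) = (1 + 0.464) / (0.099 + 0.464) ≈ 2.6004.
The purchase adds 84.15 billion of base, so ΔM = m × ΔMB = 2.6004 × (+84.15) ≈ 218.8237 billion.

$218.8 billion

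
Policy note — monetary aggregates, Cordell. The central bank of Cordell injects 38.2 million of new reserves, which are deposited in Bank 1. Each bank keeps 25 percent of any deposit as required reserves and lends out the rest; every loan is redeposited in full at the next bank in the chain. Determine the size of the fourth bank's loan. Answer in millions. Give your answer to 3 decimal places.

12.087 million

Each bank lends a fraction (1 − rr) = 0.7500 of the deposit it receives, so Bank 4 receives 38.2·0.7500^3 and lends 38.2·0.7500^4 ≈ 12.0867 million.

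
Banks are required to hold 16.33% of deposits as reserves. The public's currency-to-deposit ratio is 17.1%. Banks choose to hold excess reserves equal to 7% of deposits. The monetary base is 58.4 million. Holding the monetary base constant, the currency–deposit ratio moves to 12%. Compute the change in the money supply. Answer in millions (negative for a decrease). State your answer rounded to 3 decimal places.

15.987 million

Initially m₁ = (1 + 0.171) / (0.1633 + 0.07 + 0.171) ≈ 2.896364, so M₁ = 2.896364 × 58.4 ≈ 169.1477 million.
After the change m₂ = (1 + 0.12) / (0.1633 + 0.07 + 0.12) ≈ 3.170110, so M₂ = 3.170110 × 58.4 ≈ 185.1344 million.
ΔM = M₂ − M₁ = 185.1344 − 169.1477 = 15.9867 million.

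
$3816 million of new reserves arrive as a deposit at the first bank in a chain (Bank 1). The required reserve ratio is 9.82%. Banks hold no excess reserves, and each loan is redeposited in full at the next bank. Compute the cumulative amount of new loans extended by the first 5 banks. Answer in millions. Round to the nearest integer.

$14143 million

Bank i lends (1 − rr)^i of the original deposit: Bank 1 lends 3816·0.9018 = 3441.2688, Bank 2 lends 3816·0.9018² ≈ 3103.3362, and so on.
Summing a geometric series: total = 3816·[0.9018·(1 − 0.9018^5) / (1 − 0.9018)] ≈ 14142.8940 million.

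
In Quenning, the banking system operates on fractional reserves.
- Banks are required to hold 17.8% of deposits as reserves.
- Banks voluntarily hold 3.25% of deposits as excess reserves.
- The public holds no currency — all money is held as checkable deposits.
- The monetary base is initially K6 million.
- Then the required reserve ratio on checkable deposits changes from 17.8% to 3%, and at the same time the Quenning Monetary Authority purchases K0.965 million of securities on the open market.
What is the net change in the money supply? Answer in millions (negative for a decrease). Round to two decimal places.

K82.94 million

Before: m₁ = 1 / (0.178 + 0.0325) ≈ 4.7506, MB₁ = 6, so M₁ = 4.7506 × 6 = 28.5036 million.
After: m₂ = 1 / (0.03 + 0.0325) = 16, MB₂ = 6 + 0.965 = 6.965, so M₂ = 16 × 6.965 = 111.44 million.
ΔM = M₂ − M₁ = 111.44 − 28.5036 = 82.9364 million.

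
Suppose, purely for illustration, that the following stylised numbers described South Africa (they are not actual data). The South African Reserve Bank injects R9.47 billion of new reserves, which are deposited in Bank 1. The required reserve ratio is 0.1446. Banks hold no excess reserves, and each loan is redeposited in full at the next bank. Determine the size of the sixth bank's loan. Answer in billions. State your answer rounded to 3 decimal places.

Each bank lends a fraction (1 − rr) = 0.8554 of the deposit it receives, so Bank 6 receives 9.47·0.8554^5 and lends 9.47·0.8554^6 ≈ 3.7099 billion.

R3.710 billion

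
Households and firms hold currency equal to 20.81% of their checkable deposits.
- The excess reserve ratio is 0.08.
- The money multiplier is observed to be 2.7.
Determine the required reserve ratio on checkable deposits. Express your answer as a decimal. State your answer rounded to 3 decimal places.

Using m = 2.7. Since m = (1 + c)/(c + rr + e), the denominator satisfies c + rr + e = (1 + c)/m = (1 + 0.2081) / 2.7 ≈ 0.447444.
With c = 0.2081 and e = 0.08, the required reserve ratio on checkable deposits is 0.447444 − 0.2081 − 0.08 = 0.159344.

0.159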